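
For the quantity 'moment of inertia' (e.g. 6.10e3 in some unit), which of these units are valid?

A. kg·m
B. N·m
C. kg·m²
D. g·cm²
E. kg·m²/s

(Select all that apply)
C, D

moment of inertia has SI base units: kg * m^2

Checking each option against kg * m^2:
  A. kg·m: ✗ does not match
  B. N·m: ✗ does not match
  C. kg·m²: ✓ matches
  D. g·cm²: ✓ matches
  E. kg·m²/s: ✗ does not match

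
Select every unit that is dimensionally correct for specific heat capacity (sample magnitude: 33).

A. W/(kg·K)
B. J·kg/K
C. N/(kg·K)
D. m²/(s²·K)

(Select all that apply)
D

specific heat capacity has SI base units: m^2 / (s^2 * K)

Checking each option against m^2 / (s^2 * K):
  A. W/(kg·K): ✗ does not match
  B. J·kg/K: ✗ does not match
  C. N/(kg·K): ✗ does not match
  D. m²/(s²·K): ✓ matches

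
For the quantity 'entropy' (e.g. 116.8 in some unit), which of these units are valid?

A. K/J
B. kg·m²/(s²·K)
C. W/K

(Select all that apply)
B

entropy has SI base units: kg * m^2 / (s^2 * K)

Checking each option against kg * m^2 / (s^2 * K):
  A. K/J: ✗ does not match
  B. kg·m²/(s²·K): ✓ matches
  C. W/K: ✗ does not match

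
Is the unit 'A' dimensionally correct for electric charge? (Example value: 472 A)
No

electric charge has SI base units: A * s
A does NOT reduce to A * s; a valid unit for electric charge would be e.g. C.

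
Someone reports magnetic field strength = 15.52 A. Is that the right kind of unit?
No

magnetic field strength has SI base units: A / m
A does NOT reduce to A / m; a valid unit for magnetic field strength would be e.g. A/m.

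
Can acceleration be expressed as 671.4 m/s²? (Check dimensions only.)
Yes

acceleration has SI base units: m / s^2
m/s² reduces to the same SI base units, so it is a valid unit for acceleration.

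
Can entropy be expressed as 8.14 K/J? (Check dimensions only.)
No

entropy has SI base units: kg * m^2 / (s^2 * K)
K/J does NOT reduce to kg * m^2 / (s^2 * K); a valid unit for entropy would be e.g. J/K.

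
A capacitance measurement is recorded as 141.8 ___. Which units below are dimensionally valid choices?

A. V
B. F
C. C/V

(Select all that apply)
B, C

capacitance has SI base units: A^2 * s^4 / (kg * m^2)

Checking each option against A^2 * s^4 / (kg * m^2):
  A. V: ✗ does not match
  B. F: ✓ matches
  C. C/V: ✓ matches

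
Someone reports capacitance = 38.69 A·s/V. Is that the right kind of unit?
Yes

capacitance has SI base units: A^2 * s^4 / (kg * m^2)
A·s/V reduces to the same SI base units, so it is a valid unit for capacitance.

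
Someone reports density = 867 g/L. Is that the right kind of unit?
Yes

density has SI base units: kg / m^3
g/L reduces to the same SI base units, so it is a valid unit for density.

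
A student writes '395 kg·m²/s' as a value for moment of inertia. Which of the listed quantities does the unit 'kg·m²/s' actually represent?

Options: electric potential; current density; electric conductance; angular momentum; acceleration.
angular momentum

moment of inertia should have units dimensionally equivalent to kg * m^2 (e.g. kg·m²).
The given unit 'kg·m²/s' reduces to kg * m^2 / s. Of the listed options, that is the dimensionality of angular momentum.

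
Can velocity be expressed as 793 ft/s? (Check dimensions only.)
Yes

velocity has SI base units: m / s
ft/s reduces to the same SI base units, so it is a valid unit for velocity.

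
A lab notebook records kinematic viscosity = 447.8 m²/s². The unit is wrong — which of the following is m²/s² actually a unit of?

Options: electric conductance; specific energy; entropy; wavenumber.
specific energy

kinematic viscosity should have units dimensionally equivalent to m^2 / s (e.g. m²/s).
The given unit 'm²/s²' reduces to m^2 / s^2. Of the listed options, that is the dimensionality of specific energy.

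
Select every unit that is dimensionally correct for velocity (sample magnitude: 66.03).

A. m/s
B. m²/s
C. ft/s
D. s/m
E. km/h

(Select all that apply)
A, C, E

velocity has SI base units: m / s

Checking each option against m / s:
  A. m/s: ✓ matches
  B. m²/s: ✗ does not match
  C. ft/s: ✓ matches
  D. s/m: ✗ does not match
  E. km/h: ✓ matches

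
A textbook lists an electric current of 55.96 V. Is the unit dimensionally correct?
No

electric current has SI base units: A
V does NOT reduce to A; a valid unit for electric current would be e.g. A.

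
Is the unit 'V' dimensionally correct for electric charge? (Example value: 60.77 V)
No

electric charge has SI base units: A * s
V does NOT reduce to A * s; a valid unit for electric charge would be e.g. C.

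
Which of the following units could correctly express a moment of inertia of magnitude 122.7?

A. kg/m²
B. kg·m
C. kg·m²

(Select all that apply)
C

moment of inertia has SI base units: kg * m^2

Checking each option against kg * m^2:
  A. kg/m²: ✗ does not match
  B. kg·m: ✗ does not match
  C. kg·m²: ✓ matches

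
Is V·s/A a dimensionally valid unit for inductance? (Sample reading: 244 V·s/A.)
Yes

inductance has SI base units: kg * m^2 / (A^2 * s^2)
V·s/A reduces to the same SI base units, so it is a valid unit for inductance.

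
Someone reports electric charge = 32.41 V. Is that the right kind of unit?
No

electric charge has SI base units: A * s
V does NOT reduce to A * s; a valid unit for electric charge would be e.g. C.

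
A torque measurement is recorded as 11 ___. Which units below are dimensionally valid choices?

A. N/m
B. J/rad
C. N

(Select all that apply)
B

torque has SI base units: kg * m^2 / s^2

Checking each option against kg * m^2 / s^2:
  A. N/m: ✗ does not match
  B. J/rad: ✓ matches
  C. N: ✗ does not match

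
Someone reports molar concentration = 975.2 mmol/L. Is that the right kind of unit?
Yes

molar concentration has SI base units: mol / m^3
mmol/L reduces to the same SI base units, so it is a valid unit for molar concentration.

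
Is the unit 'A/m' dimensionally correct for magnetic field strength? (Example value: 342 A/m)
Yes

magnetic field strength has SI base units: A / m
A/m reduces to the same SI base units, so it is a valid unit for magnetic field strength.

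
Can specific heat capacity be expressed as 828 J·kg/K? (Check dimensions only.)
No

specific heat capacity has SI base units: m^2 / (s^2 * K)
J·kg/K does NOT reduce to m^2 / (s^2 * K); a valid unit for specific heat capacity would be e.g. J/(kg·K).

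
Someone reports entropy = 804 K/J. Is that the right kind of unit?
No

entropy has SI base units: kg * m^2 / (s^2 * K)
K/J does NOT reduce to kg * m^2 / (s^2 * K); a valid unit for entropy would be e.g. J/K.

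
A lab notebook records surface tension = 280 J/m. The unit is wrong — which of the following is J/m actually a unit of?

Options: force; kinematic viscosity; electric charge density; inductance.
force

surface tension should have units dimensionally equivalent to kg / s^2 (e.g. N/m).
The given unit 'J/m' reduces to kg * m / s^2. Of the listed options, that is the dimensionality of force.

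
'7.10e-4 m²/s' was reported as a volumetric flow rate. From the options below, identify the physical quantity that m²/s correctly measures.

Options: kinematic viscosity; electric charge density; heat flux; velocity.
kinematic viscosity

volumetric flow rate should have units dimensionally equivalent to m^3 / s (e.g. m³/s).
The given unit 'm²/s' reduces to m^2 / s. Of the listed options, that is the dimensionality of kinematic viscosity.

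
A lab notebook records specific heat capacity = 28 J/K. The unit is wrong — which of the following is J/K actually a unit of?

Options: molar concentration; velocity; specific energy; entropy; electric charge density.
entropy

specific heat capacity should have units dimensionally equivalent to m^2 / (s^2 * K) (e.g. J/(kg·K)).
The given unit 'J/K' reduces to kg * m^2 / (s^2 * K). Of the listed options, that is the dimensionality of entropy.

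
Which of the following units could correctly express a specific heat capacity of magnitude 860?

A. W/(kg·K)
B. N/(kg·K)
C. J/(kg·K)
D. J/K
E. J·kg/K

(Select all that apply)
C

specific heat capacity has SI base units: m^2 / (s^2 * K)

Checking each option against m^2 / (s^2 * K):
  A. W/(kg·K): ✗ does not match
  B. N/(kg·K): ✗ does not match
  C. J/(kg·K): ✓ matches
  D. J/K: ✗ does not match
  E. J·kg/K: ✗ does not match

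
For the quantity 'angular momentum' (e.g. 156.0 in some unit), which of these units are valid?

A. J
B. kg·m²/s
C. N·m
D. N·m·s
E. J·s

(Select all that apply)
B, D, E

angular momentum has SI base units: kg * m^2 / s

Checking each option against kg * m^2 / s:
  A. J: ✗ does not match
  B. kg·m²/s: ✓ matches
  C. N·m: ✗ does not match
  D. N·m·s: ✓ matches
  E. J·s: ✓ matches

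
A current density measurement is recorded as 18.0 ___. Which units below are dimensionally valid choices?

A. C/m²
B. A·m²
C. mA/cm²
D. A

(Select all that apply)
C

current density has SI base units: A / m^2

Checking each option against A / m^2:
  A. C/m²: ✗ does not match
  B. A·m²: ✗ does not match
  C. mA/cm²: ✓ matches
  D. A: ✗ does not match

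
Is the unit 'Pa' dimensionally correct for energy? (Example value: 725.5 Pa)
No

energy has SI base units: kg * m^2 / s^2
Pa does NOT reduce to kg * m^2 / s^2; a valid unit for energy would be e.g. J.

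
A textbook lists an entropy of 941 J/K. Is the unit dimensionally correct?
Yes

entropy has SI base units: kg * m^2 / (s^2 * K)
J/K reduces to the same SI base units, so it is a valid unit for entropy.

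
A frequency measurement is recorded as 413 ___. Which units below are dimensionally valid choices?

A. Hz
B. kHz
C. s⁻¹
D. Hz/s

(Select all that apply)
A, B, C

frequency has SI base units: 1 / s

Checking each option against 1 / s:
  A. Hz: ✓ matches
  B. kHz: ✓ matches
  C. s⁻¹: ✓ matches
  D. Hz/s: ✗ does not match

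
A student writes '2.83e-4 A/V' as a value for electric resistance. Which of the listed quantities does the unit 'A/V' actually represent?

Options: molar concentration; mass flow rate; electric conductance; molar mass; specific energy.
electric conductance

electric resistance should have units dimensionally equivalent to kg * m^2 / (A^2 * s^3) (e.g. Ω).
The given unit 'A/V' reduces to A^2 * s^3 / (kg * m^2). Of the listed options, that is the dimensionality of electric conductance.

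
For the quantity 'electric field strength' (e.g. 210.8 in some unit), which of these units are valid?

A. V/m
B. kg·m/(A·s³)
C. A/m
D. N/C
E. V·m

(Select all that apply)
A, B, D

electric field strength has SI base units: kg * m / (A * s^3)

Checking each option against kg * m / (A * s^3):
  A. V/m: ✓ matches
  B. kg·m/(A·s³): ✓ matches
  C. A/m: ✗ does not match
  D. N/C: ✓ matches
  E. V·m: ✗ does not match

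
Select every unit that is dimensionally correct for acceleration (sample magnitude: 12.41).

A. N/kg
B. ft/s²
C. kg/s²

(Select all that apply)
A, B

acceleration has SI base units: m / s^2

Checking each option against m / s^2:
  A. N/kg: ✓ matches
  B. ft/s²: ✓ matches
  C. kg/s²: ✗ does not match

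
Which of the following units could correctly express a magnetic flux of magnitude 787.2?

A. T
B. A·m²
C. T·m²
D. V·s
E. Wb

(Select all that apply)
C, D, E

magnetic flux has SI base units: kg * m^2 / (A * s^2)

Checking each option against kg * m^2 / (A * s^2):
  A. T: ✗ does not match
  B. A·m²: ✗ does not match
  C. T·m²: ✓ matches
  D. V·s: ✓ matches
  E. Wb: ✓ matches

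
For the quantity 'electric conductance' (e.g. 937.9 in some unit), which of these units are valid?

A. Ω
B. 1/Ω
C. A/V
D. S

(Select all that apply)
B, C, D

electric conductance has SI base units: A^2 * s^3 / (kg * m^2)

Checking each option against A^2 * s^3 / (kg * m^2):
  A. Ω: ✗ does not match
  B. 1/Ω: ✓ matches
  C. A/V: ✓ matches
  D. S: ✓ matches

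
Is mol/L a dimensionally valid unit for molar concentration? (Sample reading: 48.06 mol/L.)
Yes

molar concentration has SI base units: mol / m^3
mol/L reduces to the same SI base units, so it is a valid unit for molar concentration.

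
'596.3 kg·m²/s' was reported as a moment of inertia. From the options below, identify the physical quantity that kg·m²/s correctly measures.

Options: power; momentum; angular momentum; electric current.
angular momentum

moment of inertia should have units dimensionally equivalent to kg * m^2 (e.g. kg·m²).
The given unit 'kg·m²/s' reduces to kg * m^2 / s. Of the listed options, that is the dimensionality of angular momentum.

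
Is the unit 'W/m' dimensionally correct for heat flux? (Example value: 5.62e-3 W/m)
No

heat flux has SI base units: kg / s^3
W/m does NOT reduce to kg / s^3; a valid unit for heat flux would be e.g. W/m².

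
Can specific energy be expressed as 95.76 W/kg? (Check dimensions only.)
No

specific energy has SI base units: m^2 / s^2
W/kg does NOT reduce to m^2 / s^2; a valid unit for specific energy would be e.g. J/kg.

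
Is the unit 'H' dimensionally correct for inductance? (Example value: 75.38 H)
Yes

inductance has SI base units: kg * m^2 / (A^2 * s^2)
H reduces to the same SI base units, so it is a valid unit for inductance.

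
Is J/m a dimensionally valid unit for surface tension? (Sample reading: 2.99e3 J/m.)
No

surface tension has SI base units: kg / s^2
J/m does NOT reduce to kg / s^2; a valid unit for surface tension would be e.g. N/m.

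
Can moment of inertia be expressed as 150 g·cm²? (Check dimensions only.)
Yes

moment of inertia has SI base units: kg * m^2
g·cm² reduces to the same SI base units, so it is a valid unit for moment of inertia.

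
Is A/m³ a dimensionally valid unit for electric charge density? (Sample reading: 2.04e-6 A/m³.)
No

electric charge density has SI base units: A * s / m^3
A/m³ does NOT reduce to A * s / m^3; a valid unit for electric charge density would be e.g. C/m³.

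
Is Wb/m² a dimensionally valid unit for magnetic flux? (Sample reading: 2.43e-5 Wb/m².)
No

magnetic flux has SI base units: kg * m^2 / (A * s^2)
Wb/m² does NOT reduce to kg * m^2 / (A * s^2); a valid unit for magnetic flux would be e.g. Wb.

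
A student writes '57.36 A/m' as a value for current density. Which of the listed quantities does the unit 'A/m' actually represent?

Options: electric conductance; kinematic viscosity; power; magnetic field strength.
magnetic field strength

current density should have units dimensionally equivalent to A / m^2 (e.g. A/m²).
The given unit 'A/m' reduces to A / m. Of the listed options, that is the dimensionality of magnetic field strength.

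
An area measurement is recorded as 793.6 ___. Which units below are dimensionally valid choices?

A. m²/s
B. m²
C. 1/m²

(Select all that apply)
B

area has SI base units: m^2

Checking each option against m^2:
  A. m²/s: ✗ does not match
  B. m²: ✓ matches
  C. 1/m²: ✗ does not match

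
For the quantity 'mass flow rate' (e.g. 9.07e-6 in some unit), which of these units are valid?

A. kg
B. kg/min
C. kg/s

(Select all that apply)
B, C

mass flow rate has SI base units: kg / s

Checking each option against kg / s:
  A. kg: ✗ does not match
  B. kg/min: ✓ matches
  C. kg/s: ✓ matches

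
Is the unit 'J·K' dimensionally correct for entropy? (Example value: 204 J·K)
No

entropy has SI base units: kg * m^2 / (s^2 * K)
J·K does NOT reduce to kg * m^2 / (s^2 * K); a valid unit for entropy would be e.g. J/K.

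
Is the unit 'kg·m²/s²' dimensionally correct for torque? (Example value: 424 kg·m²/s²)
Yes

torque has SI base units: kg * m^2 / s^2
kg·m²/s² reduces to the same SI base units, so it is a valid unit for torque.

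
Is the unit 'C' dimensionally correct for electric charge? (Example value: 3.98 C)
Yes

electric charge has SI base units: A * s
C reduces to the same SI base units, so it is a valid unit for electric charge.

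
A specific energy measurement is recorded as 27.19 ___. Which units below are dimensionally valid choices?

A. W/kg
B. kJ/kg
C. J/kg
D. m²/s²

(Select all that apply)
B, C, D

specific energy has SI base units: m^2 / s^2

Checking each option against m^2 / s^2:
  A. W/kg: ✗ does not match
  B. kJ/kg: ✓ matches
  C. J/kg: ✓ matches
  D. m²/s²: ✓ matches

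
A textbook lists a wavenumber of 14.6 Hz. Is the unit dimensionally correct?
No

wavenumber has SI base units: 1 / m
Hz does NOT reduce to 1 / m; a valid unit for wavenumber would be e.g. 1/m.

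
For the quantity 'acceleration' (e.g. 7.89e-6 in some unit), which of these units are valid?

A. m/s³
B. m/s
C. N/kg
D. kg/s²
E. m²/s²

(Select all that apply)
C

acceleration has SI base units: m / s^2

Checking each option against m / s^2:
  A. m/s³: ✗ does not match
  B. m/s: ✗ does not match
  C. N/kg: ✓ matches
  D. kg/s²: ✗ does not match
  E. m²/s²: ✗ does not match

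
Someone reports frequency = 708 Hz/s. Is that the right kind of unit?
No

frequency has SI base units: 1 / s
Hz/s does NOT reduce to 1 / s; a valid unit for frequency would be e.g. Hz.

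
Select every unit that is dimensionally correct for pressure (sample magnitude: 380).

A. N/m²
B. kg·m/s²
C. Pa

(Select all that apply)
A, C

pressure has SI base units: kg / (m * s^2)

Checking each option against kg / (m * s^2):
  A. N/m²: ✓ matches
  B. kg·m/s²: ✗ does not match
  C. Pa: ✓ matches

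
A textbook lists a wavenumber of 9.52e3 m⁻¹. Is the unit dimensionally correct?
Yes

wavenumber has SI base units: 1 / m
m⁻¹ reduces to the same SI base units, so it is a valid unit for wavenumber.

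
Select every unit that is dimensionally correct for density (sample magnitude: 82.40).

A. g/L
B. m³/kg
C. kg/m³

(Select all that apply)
A, C

density has SI base units: kg / m^3

Checking each option against kg / m^3:
  A. g/L: ✓ matches
  B. m³/kg: ✗ does not match
  C. kg/m³: ✓ matches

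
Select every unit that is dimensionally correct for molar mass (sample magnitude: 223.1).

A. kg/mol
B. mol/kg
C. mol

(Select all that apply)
A

molar mass has SI base units: kg / mol

Checking each option against kg / mol:
  A. kg/mol: ✓ matches
  B. mol/kg: ✗ does not match
  C. mol: ✗ does not match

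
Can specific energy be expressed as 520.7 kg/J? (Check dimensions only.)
No

specific energy has SI base units: m^2 / s^2
kg/J does NOT reduce to m^2 / s^2; a valid unit for specific energy would be e.g. J/kg.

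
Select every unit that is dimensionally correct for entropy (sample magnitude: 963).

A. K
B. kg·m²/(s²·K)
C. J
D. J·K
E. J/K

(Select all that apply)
B, E

entropy has SI base units: kg * m^2 / (s^2 * K)

Checking each option against kg * m^2 / (s^2 * K):
  A. K: ✗ does not match
  B. kg·m²/(s²·K): ✓ matches
  C. J: ✗ does not match
  D. J·K: ✗ does not match
  E. J/K: ✓ matches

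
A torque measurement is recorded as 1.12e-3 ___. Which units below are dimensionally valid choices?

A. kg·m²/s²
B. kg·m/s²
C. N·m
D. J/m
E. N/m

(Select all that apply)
A, C

torque has SI base units: kg * m^2 / s^2

Checking each option against kg * m^2 / s^2:
  A. kg·m²/s²: ✓ matches
  B. kg·m/s²: ✗ does not match
  C. N·m: ✓ matches
  D. J/m: ✗ does not match
  E. N/m: ✗ does not match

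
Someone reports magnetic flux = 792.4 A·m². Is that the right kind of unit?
No

magnetic flux has SI base units: kg * m^2 / (A * s^2)
A·m² does NOT reduce to kg * m^2 / (A * s^2); a valid unit for magnetic flux would be e.g. Wb.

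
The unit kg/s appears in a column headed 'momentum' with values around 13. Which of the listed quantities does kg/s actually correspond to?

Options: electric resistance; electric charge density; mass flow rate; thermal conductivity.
mass flow rate

momentum should have units dimensionally equivalent to kg * m / s (e.g. kg·m/s).
The given unit 'kg/s' reduces to kg / s. Of the listed options, that is the dimensionality of mass flow rate.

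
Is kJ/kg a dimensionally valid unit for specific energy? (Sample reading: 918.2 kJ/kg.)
Yes

specific energy has SI base units: m^2 / s^2
kJ/kg reduces to the same SI base units, so it is a valid unit for specific energy.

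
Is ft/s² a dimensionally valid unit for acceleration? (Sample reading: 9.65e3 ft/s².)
Yes

acceleration has SI base units: m / s^2
ft/s² reduces to the same SI base units, so it is a valid unit for acceleration.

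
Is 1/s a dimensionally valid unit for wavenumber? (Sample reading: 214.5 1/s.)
No

wavenumber has SI base units: 1 / m
1/s does NOT reduce to 1 / m; a valid unit for wavenumber would be e.g. 1/m.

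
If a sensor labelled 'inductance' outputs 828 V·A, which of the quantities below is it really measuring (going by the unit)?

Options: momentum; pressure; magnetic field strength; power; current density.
power

inductance should have units dimensionally equivalent to kg * m^2 / (A^2 * s^2) (e.g. H).
The given unit 'V·A' reduces to kg * m^2 / s^3. Of the listed options, that is the dimensionality of power.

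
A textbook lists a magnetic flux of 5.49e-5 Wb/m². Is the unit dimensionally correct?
No

magnetic flux has SI base units: kg * m^2 / (A * s^2)
Wb/m² does NOT reduce to kg * m^2 / (A * s^2); a valid unit for magnetic flux would be e.g. Wb.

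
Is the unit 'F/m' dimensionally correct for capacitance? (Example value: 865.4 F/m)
No

capacitance has SI base units: A^2 * s^4 / (kg * m^2)
F/m does NOT reduce to A^2 * s^4 / (kg * m^2); a valid unit for capacitance would be e.g. F.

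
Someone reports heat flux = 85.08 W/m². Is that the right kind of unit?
Yes

heat flux has SI base units: kg / s^3
W/m² reduces to the same SI base units, so it is a valid unit for heat flux.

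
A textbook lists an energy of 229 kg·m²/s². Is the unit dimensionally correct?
Yes

energy has SI base units: kg * m^2 / s^2
kg·m²/s² reduces to the same SI base units, so it is a valid unit for energy.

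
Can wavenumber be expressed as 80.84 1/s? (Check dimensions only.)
No

wavenumber has SI base units: 1 / m
1/s does NOT reduce to 1 / m; a valid unit for wavenumber would be e.g. 1/m.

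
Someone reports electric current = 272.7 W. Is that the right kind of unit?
No

electric current has SI base units: A
W does NOT reduce to A; a valid unit for electric current would be e.g. A.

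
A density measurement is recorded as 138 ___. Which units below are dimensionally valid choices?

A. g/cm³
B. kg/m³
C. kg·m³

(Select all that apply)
A, B

density has SI base units: kg / m^3

Checking each option against kg / m^3:
  A. g/cm³: ✓ matches
  B. kg/m³: ✓ matches
  C. kg·m³: ✗ does not match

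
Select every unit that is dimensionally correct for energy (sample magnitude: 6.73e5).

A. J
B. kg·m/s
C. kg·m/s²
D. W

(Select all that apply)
A

energy has SI base units: kg * m^2 / s^2

Checking each option against kg * m^2 / s^2:
  A. J: ✓ matches
  B. kg·m/s: ✗ does not match
  C. kg·m/s²: ✗ does not match
  D. W: ✗ does not match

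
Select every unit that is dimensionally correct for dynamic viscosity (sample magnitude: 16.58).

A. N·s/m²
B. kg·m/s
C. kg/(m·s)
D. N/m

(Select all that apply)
A, C

dynamic viscosity has SI base units: kg / (m * s)

Checking each option against kg / (m * s):
  A. N·s/m²: ✓ matches
  B. kg·m/s: ✗ does not match
  C. kg/(m·s): ✓ matches
  D. N/m: ✗ does not match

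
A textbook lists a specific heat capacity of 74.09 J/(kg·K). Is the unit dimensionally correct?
Yes

specific heat capacity has SI base units: m^2 / (s^2 * K)
J/(kg·K) reduces to the same SI base units, so it is a valid unit for specific heat capacity.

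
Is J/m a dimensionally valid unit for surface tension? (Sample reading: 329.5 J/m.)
No

surface tension has SI base units: kg / s^2
J/m does NOT reduce to kg / s^2; a valid unit for surface tension would be e.g. N/m.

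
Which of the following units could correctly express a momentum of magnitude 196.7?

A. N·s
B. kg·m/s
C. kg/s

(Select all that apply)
A, B

momentum has SI base units: kg * m / s

Checking each option against kg * m / s:
  A. N·s: ✓ matches
  B. kg·m/s: ✓ matches
  C. kg/s: ✗ does not match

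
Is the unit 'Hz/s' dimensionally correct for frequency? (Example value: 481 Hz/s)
No

frequency has SI base units: 1 / s
Hz/s does NOT reduce to 1 / s; a valid unit for frequency would be e.g. Hz.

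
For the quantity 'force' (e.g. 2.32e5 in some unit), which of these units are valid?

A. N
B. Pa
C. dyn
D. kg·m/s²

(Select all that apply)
A, C, D

force has SI base units: kg * m / s^2

Checking each option against kg * m / s^2:
  A. N: ✓ matches
  B. Pa: ✗ does not match
  C. dyn: ✓ matches
  D. kg·m/s²: ✓ matches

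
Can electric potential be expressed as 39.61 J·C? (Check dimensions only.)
No

electric potential has SI base units: kg * m^2 / (A * s^3)
J·C does NOT reduce to kg * m^2 / (A * s^3); a valid unit for electric potential would be e.g. V.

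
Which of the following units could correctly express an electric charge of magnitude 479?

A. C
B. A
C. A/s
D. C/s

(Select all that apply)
A

electric charge has SI base units: A * s

Checking each option against A * s:
  A. C: ✓ matches
  B. A: ✗ does not match
  C. A/s: ✗ does not match
  D. C/s: ✗ does not match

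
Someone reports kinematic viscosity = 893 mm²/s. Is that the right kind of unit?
Yes

kinematic viscosity has SI base units: m^2 / s
mm²/s reduces to the same SI base units, so it is a valid unit for kinematic viscosity.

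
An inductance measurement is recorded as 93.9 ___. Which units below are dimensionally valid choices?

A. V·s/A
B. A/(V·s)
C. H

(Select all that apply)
A, C

inductance has SI base units: kg * m^2 / (A^2 * s^2)

Checking each option against kg * m^2 / (A^2 * s^2):
  A. V·s/A: ✓ matches
  B. A/(V·s): ✗ does not match
  C. H: ✓ matches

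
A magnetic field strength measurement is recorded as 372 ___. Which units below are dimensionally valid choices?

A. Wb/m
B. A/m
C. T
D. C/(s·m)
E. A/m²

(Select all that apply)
B, D

magnetic field strength has SI base units: A / m

Checking each option against A / m:
  A. Wb/m: ✗ does not match
  B. A/m: ✓ matches
  C. T: ✗ does not match
  D. C/(s·m): ✓ matches
  E. A/m²: ✗ does not match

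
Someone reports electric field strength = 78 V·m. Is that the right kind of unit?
No

electric field strength has SI base units: kg * m / (A * s^3)
V·m does NOT reduce to kg * m / (A * s^3); a valid unit for electric field strength would be e.g. V/m.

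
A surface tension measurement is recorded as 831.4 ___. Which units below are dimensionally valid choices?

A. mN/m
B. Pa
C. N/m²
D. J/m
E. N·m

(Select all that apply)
A

surface tension has SI base units: kg / s^2

Checking each option against kg / s^2:
  A. mN/m: ✓ matches
  B. Pa: ✗ does not match
  C. N/m²: ✗ does not match
  D. J/m: ✗ does not match
  E. N·m: ✗ does not match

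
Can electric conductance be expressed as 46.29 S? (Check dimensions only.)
Yes

electric conductance has SI base units: A^2 * s^3 / (kg * m^2)
S reduces to the same SI base units, so it is a valid unit for electric conductance.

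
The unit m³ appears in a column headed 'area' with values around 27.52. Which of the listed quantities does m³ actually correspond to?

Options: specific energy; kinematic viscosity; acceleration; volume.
volume

area should have units dimensionally equivalent to m^2 (e.g. m²).
The given unit 'm³' reduces to m^3. Of the listed options, that is the dimensionality of volume.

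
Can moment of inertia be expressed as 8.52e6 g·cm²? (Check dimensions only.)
Yes

moment of inertia has SI base units: kg * m^2
g·cm² reduces to the same SI base units, so it is a valid unit for moment of inertia.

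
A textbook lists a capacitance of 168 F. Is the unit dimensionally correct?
Yes

capacitance has SI base units: A^2 * s^4 / (kg * m^2)
F reduces to the same SI base units, so it is a valid unit for capacitance.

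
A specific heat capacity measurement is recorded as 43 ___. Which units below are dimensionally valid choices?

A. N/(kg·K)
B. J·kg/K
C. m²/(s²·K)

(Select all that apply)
C

specific heat capacity has SI base units: m^2 / (s^2 * K)

Checking each option against m^2 / (s^2 * K):
  A. N/(kg·K): ✗ does not match
  B. J·kg/K: ✗ does not match
  C. m²/(s²·K): ✓ matches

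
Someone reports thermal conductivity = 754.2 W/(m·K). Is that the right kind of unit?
Yes

thermal conductivity has SI base units: kg * m / (s^3 * K)
W/(m·K) reduces to the same SI base units, so it is a valid unit for thermal conductivity.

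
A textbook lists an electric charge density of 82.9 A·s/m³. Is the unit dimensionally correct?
Yes

electric charge density has SI base units: A * s / m^3
A·s/m³ reduces to the same SI base units, so it is a valid unit for electric charge density.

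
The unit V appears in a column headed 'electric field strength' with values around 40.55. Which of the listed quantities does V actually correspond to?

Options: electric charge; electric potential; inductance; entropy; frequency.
electric potential

electric field strength should have units dimensionally equivalent to kg * m / (A * s^3) (e.g. V/m).
The given unit 'V' reduces to kg * m^2 / (A * s^3). Of the listed options, that is the dimensionality of electric potential.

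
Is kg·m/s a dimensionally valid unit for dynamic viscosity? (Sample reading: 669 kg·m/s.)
No

dynamic viscosity has SI base units: kg / (m * s)
kg·m/s does NOT reduce to kg / (m * s); a valid unit for dynamic viscosity would be e.g. Pa·s.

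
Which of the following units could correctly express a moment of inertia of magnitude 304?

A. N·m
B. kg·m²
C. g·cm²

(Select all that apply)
B, C

moment of inertia has SI base units: kg * m^2

Checking each option against kg * m^2:
  A. N·m: ✗ does not match
  B. kg·m²: ✓ matches
  C. g·cm²: ✓ matches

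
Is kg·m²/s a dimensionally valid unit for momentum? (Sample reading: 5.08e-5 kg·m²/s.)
No

momentum has SI base units: kg * m / s
kg·m²/s does NOT reduce to kg * m / s; a valid unit for momentum would be e.g. kg·m/s.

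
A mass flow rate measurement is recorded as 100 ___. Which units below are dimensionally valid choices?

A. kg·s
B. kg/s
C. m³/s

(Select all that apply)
B

mass flow rate has SI base units: kg / s

Checking each option against kg / s:
  A. kg·s: ✗ does not match
  B. kg/s: ✓ matches
  C. m³/s: ✗ does not match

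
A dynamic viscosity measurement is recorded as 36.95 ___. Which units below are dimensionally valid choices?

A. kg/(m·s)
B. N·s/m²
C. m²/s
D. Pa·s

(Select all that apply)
A, B, D

dynamic viscosity has SI base units: kg / (m * s)

Checking each option against kg / (m * s):
  A. kg/(m·s): ✓ matches
  B. N·s/m²: ✓ matches
  C. m²/s: ✗ does not match
  D. Pa·s: ✓ matches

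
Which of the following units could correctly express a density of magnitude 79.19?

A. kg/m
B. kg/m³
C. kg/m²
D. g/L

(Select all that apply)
B, D

density has SI base units: kg / m^3

Checking each option against kg / m^3:
  A. kg/m: ✗ does not match
  B. kg/m³: ✓ matches
  C. kg/m²: ✗ does not match
  D. g/L: ✓ matches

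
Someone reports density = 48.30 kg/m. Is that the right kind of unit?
No

density has SI base units: kg / m^3
kg/m does NOT reduce to kg / m^3; a valid unit for density would be e.g. kg/m³.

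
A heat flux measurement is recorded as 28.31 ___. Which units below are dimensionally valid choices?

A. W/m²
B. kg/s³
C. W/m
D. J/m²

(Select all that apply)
A, B

heat flux has SI base units: kg / s^3

Checking each option against kg / s^3:
  A. W/m²: ✓ matches
  B. kg/s³: ✓ matches
  C. W/m: ✗ does not match
  D. J/m²: ✗ does not match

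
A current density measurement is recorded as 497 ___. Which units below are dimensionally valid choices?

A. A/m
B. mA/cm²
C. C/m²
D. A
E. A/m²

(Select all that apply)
B, E

current density has SI base units: A / m^2

Checking each option against A / m^2:
  A. A/m: ✗ does not match
  B. mA/cm²: ✓ matches
  C. C/m²: ✗ does not match
  D. A: ✗ does not match
  E. A/m²: ✓ matches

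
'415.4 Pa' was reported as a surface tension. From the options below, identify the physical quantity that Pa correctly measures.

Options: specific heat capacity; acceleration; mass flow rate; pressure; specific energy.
pressure

surface tension should have units dimensionally equivalent to kg / s^2 (e.g. N/m).
The given unit 'Pa' reduces to kg / (m * s^2). Of the listed options, that is the dimensionality of pressure.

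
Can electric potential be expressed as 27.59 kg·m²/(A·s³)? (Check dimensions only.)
Yes

electric potential has SI base units: kg * m^2 / (A * s^3)
kg·m²/(A·s³) reduces to the same SI base units, so it is a valid unit for electric potential.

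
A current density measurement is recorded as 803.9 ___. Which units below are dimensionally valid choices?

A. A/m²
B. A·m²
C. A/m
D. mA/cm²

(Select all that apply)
A, D

current density has SI base units: A / m^2

Checking each option against A / m^2:
  A. A/m²: ✓ matches
  B. A·m²: ✗ does not match
  C. A/m: ✗ does not match
  D. mA/cm²: ✓ matches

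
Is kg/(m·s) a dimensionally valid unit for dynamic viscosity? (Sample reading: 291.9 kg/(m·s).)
Yes

dynamic viscosity has SI base units: kg / (m * s)
kg/(m·s) reduces to the same SI base units, so it is a valid unit for dynamic viscosity.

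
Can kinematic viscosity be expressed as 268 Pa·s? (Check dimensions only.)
No

kinematic viscosity has SI base units: m^2 / s
Pa·s does NOT reduce to m^2 / s; a valid unit for kinematic viscosity would be e.g. m²/s.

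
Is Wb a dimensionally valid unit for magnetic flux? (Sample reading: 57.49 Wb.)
Yes

magnetic flux has SI base units: kg * m^2 / (A * s^2)
Wb reduces to the same SI base units, so it is a valid unit for magnetic flux.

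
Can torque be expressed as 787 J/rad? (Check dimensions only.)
Yes

torque has SI base units: kg * m^2 / s^2
J/rad reduces to the same SI base units, so it is a valid unit for torque.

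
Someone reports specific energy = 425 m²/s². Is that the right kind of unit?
Yes

specific energy has SI base units: m^2 / s^2
m²/s² reduces to the same SI base units, so it is a valid unit for specific energy.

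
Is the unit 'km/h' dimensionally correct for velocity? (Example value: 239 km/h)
Yes

velocity has SI base units: m / s
km/h reduces to the same SI base units, so it is a valid unit for velocity.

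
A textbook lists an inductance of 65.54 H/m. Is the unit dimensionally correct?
No

inductance has SI base units: kg * m^2 / (A^2 * s^2)
H/m does NOT reduce to kg * m^2 / (A^2 * s^2); a valid unit for inductance would be e.g. H.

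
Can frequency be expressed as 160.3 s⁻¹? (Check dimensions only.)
Yes

frequency has SI base units: 1 / s
s⁻¹ reduces to the same SI base units, so it is a valid unit for frequency.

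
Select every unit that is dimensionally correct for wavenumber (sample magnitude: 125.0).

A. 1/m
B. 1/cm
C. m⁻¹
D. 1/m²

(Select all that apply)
A, B, C

wavenumber has SI base units: 1 / m

Checking each option against 1 / m:
  A. 1/m: ✓ matches
  B. 1/cm: ✓ matches
  C. m⁻¹: ✓ matches
  D. 1/m²: ✗ does not match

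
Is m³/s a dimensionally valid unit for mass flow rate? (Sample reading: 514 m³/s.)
No

mass flow rate has SI base units: kg / s
m³/s does NOT reduce to kg / s; a valid unit for mass flow rate would be e.g. kg/s.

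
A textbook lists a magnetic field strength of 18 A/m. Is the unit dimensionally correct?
Yes

magnetic field strength has SI base units: A / m
A/m reduces to the same SI base units, so it is a valid unit for magnetic field strength.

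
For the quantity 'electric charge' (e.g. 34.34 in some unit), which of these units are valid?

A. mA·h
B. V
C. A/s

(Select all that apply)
A

electric charge has SI base units: A * s

Checking each option against A * s:
  A. mA·h: ✓ matches
  B. V: ✗ does not match
  C. A/s: ✗ does not match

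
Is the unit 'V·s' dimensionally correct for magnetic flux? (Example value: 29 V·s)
Yes

magnetic flux has SI base units: kg * m^2 / (A * s^2)
V·s reduces to the same SI base units, so it is a valid unit for magnetic flux.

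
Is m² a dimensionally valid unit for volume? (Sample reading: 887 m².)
No

volume has SI base units: m^3
m² does NOT reduce to m^3; a valid unit for volume would be e.g. m³.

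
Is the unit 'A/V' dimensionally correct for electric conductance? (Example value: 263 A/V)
Yes

electric conductance has SI base units: A^2 * s^3 / (kg * m^2)
A/V reduces to the same SI base units, so it is a valid unit for electric conductance.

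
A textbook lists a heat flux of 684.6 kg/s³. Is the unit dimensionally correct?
Yes

heat flux has SI base units: kg / s^3
kg/s³ reduces to the same SI base units, so it is a valid unit for heat flux.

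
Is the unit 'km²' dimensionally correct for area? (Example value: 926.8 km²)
Yes

area has SI base units: m^2
km² reduces to the same SI base units, so it is a valid unit for area.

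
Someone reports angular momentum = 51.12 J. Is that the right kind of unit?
No

angular momentum has SI base units: kg * m^2 / s
J does NOT reduce to kg * m^2 / s; a valid unit for angular momentum would be e.g. kg·m²/s.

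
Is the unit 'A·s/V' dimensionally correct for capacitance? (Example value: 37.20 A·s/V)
Yes

capacitance has SI base units: A^2 * s^4 / (kg * m^2)
A·s/V reduces to the same SI base units, so it is a valid unit for capacitance.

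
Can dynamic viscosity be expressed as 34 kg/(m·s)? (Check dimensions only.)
Yes

dynamic viscosity has SI base units: kg / (m * s)
kg/(m·s) reduces to the same SI base units, so it is a valid unit for dynamic viscosity.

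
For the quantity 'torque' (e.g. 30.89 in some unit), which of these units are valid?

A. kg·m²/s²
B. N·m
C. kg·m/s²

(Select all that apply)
A, B

torque has SI base units: kg * m^2 / s^2

Checking each option against kg * m^2 / s^2:
  A. kg·m²/s²: ✓ matches
  B. N·m: ✓ matches
  C. kg·m/s²: ✗ does not match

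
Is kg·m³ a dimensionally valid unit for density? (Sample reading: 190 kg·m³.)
No

density has SI base units: kg / m^3
kg·m³ does NOT reduce to kg / m^3; a valid unit for density would be e.g. kg/m³.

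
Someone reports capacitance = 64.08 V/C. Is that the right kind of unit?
No

capacitance has SI base units: A^2 * s^4 / (kg * m^2)
V/C does NOT reduce to A^2 * s^4 / (kg * m^2); a valid unit for capacitance would be e.g. F.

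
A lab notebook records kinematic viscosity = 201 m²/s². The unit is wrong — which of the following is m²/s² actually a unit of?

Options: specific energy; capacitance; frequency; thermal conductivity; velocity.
specific energy

kinematic viscosity should have units dimensionally equivalent to m^2 / s (e.g. m²/s).
The given unit 'm²/s²' reduces to m^2 / s^2. Of the listed options, that is the dimensionality of specific energy.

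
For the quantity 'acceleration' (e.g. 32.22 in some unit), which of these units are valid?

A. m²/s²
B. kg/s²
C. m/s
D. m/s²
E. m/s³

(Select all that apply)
D

acceleration has SI base units: m / s^2

Checking each option against m / s^2:
  A. m²/s²: ✗ does not match
  B. kg/s²: ✗ does not match
  C. m/s: ✗ does not match
  D. m/s²: ✓ matches
  E. m/s³: ✗ does not match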